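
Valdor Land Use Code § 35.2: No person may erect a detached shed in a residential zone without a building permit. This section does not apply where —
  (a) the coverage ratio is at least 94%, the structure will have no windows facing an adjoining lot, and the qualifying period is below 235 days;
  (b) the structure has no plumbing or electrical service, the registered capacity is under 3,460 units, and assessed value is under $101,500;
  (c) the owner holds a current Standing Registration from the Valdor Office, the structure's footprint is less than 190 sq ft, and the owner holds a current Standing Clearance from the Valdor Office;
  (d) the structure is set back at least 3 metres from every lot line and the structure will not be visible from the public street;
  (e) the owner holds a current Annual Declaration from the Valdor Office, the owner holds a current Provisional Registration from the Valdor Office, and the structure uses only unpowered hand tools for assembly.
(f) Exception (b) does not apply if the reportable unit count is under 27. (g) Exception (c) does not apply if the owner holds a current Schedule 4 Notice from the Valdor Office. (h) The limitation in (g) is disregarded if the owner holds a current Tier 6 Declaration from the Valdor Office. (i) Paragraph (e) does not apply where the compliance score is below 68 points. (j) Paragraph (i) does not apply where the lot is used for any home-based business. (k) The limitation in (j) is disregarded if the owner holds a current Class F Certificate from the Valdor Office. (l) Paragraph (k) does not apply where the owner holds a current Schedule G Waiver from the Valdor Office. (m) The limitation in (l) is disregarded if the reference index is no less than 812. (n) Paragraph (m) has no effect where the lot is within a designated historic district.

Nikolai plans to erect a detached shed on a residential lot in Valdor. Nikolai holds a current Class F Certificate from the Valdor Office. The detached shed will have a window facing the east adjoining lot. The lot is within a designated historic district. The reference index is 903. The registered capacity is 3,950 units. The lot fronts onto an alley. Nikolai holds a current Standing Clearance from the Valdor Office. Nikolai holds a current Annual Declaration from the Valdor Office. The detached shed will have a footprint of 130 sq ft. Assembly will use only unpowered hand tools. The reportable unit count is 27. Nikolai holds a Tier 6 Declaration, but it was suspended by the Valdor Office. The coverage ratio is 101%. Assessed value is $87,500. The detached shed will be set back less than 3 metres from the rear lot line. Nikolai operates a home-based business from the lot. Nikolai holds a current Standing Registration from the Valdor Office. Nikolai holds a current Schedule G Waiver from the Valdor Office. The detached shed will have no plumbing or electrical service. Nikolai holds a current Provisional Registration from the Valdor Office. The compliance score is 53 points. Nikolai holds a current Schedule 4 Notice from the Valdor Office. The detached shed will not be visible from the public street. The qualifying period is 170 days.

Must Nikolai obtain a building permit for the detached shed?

No — exception (e) applies; Nikolai does not need a building permit.

Exception (a) does not apply: a window faces an adjoining lot.
Exception (b) fails — the registered capacity is 3,950 units, not under 3,460 units.
Exception (c)'s conditions are all satisfied: a current Standing Registration is held; the structure's footprint is 130 sq ft, less than the 190 sq ft limit; a current Standing Clearance is held. But: (g) operates against (c): a current Schedule 4 Notice is held. (h) is inapplicable (the Tier 6 Declaration is not current), so (g) stands. Exception (c) does not apply.
Exception (d) requires that the structure is set back at least 3 metres from every lot line; but the rear setback is under 3 m, so (d) is unavailable.
All of (e)'s requirements are met (a current Annual Declaration is held; a current Provisional Registration is held; assembly uses only hand tools). Under paragraphs (i)–(n): (i) would limit (e) — the compliance score is 53 points, below the 68 points limit — but (j) sets (i) aside: (j) operates — a home-based business operates on the lot. (k) applies (a current Class F Certificate is held), but is itself disapplied by (l): (l) operates — a current Schedule G Waiver is held. (m) operates (the reference index is 903, meeting the 812 threshold), but is set aside by (n): (n) is triggered — the lot is in a historic district. (e) remains available.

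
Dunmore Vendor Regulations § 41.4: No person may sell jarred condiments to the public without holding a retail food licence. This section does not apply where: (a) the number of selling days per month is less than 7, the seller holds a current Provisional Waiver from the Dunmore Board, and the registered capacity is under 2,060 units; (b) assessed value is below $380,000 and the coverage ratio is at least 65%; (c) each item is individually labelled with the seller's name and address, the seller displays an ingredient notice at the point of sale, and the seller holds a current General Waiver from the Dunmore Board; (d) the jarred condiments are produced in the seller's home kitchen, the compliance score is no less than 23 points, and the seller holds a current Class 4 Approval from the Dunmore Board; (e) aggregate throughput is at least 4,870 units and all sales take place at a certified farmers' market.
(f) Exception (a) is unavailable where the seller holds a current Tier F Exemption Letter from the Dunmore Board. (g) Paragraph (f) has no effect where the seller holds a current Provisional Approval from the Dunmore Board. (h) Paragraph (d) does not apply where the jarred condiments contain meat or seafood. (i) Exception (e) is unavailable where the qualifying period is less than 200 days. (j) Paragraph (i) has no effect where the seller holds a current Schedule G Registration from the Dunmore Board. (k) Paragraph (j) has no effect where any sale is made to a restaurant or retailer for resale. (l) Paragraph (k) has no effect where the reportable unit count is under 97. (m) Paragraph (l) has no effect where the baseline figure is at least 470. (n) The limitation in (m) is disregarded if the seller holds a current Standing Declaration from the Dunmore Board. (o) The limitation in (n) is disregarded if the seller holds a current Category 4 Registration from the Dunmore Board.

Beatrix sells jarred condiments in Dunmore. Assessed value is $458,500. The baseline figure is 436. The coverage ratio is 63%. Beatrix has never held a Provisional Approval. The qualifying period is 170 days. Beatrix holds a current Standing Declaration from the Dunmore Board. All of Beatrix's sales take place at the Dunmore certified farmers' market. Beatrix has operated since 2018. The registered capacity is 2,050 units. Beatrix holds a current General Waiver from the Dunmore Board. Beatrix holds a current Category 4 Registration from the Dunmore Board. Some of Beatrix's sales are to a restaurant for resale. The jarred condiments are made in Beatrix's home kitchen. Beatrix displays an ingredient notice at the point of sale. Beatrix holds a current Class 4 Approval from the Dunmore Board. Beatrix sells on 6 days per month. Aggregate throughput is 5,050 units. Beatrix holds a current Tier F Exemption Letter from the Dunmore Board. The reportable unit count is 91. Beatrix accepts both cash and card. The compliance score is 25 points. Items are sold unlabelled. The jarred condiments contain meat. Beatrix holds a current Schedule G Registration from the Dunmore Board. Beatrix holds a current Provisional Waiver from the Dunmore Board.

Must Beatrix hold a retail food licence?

Exception (a) is satisfied on its face — the number of selling days per month is 6, less than the 7 limit; a current Provisional Waiver is held; the registered capacity is 2,050 units, under the 2,060 units limit. But: (f) operates against (a): a current Tier F Exemption Letter is held. (g), which would lift (f), is not triggered — there is no Provisional Approval in force. So (a) is unavailable.
Exception (b) does not apply: assessed value is $458,500, not below $380,000.
Exception (c) fails — items are sold unlabelled.
Exception (d): the jarred condiments are home-kitchen produced; the compliance score is 25 points, meeting the 23 points threshold; a current Class 4 Approval is held — every condition holds. Turning to paragraph (h): (h) operates against (d): the jarred condiments contain meat. Exception (d) does not apply.
Exception (e)'s conditions are all satisfied: aggregate throughput is 5,050 units, meeting the 4,870 units threshold; all sales are at a certified farmers' market. Under paragraphs (i)–(o): (i) is triggered (the qualifying period is 170 days, less than the 200 days limit), but is displaced by (j): (j) applies — a current Schedule G Registration is held. (k) applies (some sales are to a restaurant for resale), but is displaced by (l): (l) operates against (k): the reportable unit count is 91, under the 97 limit. (m) is not triggered (the baseline figure is 436, short of 470), so (l) stands. (e) remains available.

No — exception (e) applies; Beatrix is not required to hold a retail food licence.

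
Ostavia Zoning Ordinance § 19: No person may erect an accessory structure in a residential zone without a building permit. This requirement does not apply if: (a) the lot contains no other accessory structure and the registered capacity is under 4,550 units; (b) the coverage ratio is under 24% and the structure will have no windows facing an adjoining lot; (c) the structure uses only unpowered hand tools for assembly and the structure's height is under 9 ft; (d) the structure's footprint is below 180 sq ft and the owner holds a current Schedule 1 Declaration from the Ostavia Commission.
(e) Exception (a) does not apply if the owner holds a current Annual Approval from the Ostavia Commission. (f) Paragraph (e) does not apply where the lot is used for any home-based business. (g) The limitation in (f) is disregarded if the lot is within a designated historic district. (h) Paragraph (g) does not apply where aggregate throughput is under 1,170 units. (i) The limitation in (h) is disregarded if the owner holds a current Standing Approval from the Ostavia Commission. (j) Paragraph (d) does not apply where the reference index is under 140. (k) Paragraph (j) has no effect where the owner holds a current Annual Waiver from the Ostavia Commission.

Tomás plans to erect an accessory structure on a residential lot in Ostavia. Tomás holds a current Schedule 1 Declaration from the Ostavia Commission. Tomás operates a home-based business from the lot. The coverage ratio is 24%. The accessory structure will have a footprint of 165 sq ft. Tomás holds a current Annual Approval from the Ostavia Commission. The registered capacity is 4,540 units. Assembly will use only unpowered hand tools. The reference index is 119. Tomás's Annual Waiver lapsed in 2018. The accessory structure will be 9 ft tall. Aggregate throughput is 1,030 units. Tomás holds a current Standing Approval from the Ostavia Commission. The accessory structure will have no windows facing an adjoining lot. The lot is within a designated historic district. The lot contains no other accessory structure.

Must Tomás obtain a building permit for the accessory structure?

Yes — Tomás must obtain a building permit.

Exception (a)'s conditions are all satisfied: the lot has no other accessory structure; the registered capacity is 4,540 units, under the 4,550 units limit. But applying paragraphs (e)–(i): (e) operates against (a): a current Annual Approval is held. (f) operates (a home-based business operates on the lot), but yields to (g): (g) is engaged — the lot is in a historic district. (h) applies (aggregate throughput is 1,030 units, under the 1,170 units limit), but is set aside by (i): (i) operates against (h): a current Standing Approval is held. (a) is therefore removed.
Exception (b) does not apply: the coverage ratio is 24%, not under 24%.
Exception (c) fails — the structure's height is 9 ft, not under 9 ft.
Exception (d) is satisfied on its face — the structure's footprint is 165 sq ft, below the 180 sq ft limit; a current Schedule 1 Declaration is held. But: (j) operates against (d): the reference index is 119, under the 140 limit. (k), which would lift (j), is inapplicable — the Annual Waiver is not current. So (d) is unavailable.
No exception applies. The general rule governs.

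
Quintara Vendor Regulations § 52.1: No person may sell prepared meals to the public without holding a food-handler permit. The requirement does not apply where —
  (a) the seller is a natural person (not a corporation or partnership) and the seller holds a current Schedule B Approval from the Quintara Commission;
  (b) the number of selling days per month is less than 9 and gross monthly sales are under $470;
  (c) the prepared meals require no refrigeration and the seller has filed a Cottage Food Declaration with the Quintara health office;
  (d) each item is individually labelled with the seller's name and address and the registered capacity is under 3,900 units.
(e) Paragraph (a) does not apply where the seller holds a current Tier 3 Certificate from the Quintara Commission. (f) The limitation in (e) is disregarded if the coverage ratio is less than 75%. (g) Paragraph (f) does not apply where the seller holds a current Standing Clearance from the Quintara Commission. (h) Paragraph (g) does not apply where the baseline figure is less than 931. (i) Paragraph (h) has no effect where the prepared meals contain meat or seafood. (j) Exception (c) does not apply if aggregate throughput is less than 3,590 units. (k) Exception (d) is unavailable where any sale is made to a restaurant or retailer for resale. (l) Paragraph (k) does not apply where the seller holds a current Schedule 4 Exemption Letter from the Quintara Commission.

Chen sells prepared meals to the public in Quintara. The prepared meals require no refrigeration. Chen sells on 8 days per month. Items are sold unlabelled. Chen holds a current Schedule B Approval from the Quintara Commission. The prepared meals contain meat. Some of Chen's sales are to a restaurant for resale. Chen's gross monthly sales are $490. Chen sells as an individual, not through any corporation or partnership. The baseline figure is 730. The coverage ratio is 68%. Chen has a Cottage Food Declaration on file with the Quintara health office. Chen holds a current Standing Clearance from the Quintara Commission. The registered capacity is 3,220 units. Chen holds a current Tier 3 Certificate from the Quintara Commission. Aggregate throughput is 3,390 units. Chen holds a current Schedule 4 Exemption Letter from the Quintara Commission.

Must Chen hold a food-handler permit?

Exception (a)'s conditions are all satisfied: the seller is a natural person; a current Schedule B Approval is held. But applying paragraphs (e)–(i): (e) operates against (a): a current Tier 3 Certificate is held. (f) is triggered (the coverage ratio is 68%, less than the 75% limit), but is itself disapplied by (g): (g) operates against (f): a current Standing Clearance is held. (h) would limit (g) — the baseline figure is 730, less than the 931 limit — but (i) sets (h) aside: (i) is engaged — the prepared meals contain meat. So (a) is unavailable.
Exception (b) does not apply: gross monthly sales are $490, not under $470.
Exception (c) is satisfied on its face — the prepared meals are shelf-stable; a Cottage Food Declaration is on file. But: (j) applies — aggregate throughput is 3,390 units, less than the 3,590 units limit. So (c) is unavailable.
Exception (d) requires that each item is individually labelled with the seller's name and address; but items are sold unlabelled, so (d) is unavailable.
No exception displaces § 52.1.

Yes — Chen must hold a food-handler permit.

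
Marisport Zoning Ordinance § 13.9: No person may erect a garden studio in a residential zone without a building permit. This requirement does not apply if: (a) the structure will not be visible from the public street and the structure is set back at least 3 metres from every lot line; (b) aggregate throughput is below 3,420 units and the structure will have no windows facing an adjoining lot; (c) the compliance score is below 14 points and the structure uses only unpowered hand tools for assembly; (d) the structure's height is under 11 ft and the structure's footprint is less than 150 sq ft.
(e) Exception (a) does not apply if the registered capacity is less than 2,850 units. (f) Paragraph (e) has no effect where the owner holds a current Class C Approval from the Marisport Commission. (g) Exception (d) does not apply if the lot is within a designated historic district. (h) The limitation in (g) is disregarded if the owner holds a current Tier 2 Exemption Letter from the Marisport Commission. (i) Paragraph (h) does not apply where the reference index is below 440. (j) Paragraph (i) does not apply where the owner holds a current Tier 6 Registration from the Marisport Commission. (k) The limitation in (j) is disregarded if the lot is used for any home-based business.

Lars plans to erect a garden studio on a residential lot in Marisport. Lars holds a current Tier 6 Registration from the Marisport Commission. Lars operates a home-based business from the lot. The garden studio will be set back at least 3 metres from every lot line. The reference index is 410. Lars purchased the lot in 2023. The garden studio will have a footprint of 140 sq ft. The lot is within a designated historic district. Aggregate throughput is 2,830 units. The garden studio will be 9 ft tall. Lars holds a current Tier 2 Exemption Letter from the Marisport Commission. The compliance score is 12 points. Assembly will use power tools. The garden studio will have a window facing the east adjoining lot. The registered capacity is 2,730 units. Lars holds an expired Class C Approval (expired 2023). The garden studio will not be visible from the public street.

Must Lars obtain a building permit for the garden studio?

Yes — Lars must obtain a building permit.

All of (a)'s requirements are met (the structure will not be visible from the street; the setback is at least 3 m on every side). Turning to paragraphs (e)–(f): (e) operates against (a): the registered capacity is 2,730 units, less than the 2,850 units limit. (f), which would lift (e), is not engaged — there is no Class C Approval in force. Exception (a) does not apply.
Exception (b) fails — a window faces an adjoining lot.
Exception (c) requires that the structure uses only unpowered hand tools for assembly; but assembly uses power tools, so (c) is unavailable.
Exception (d): the structure's height is 9 ft, under the 11 ft limit; the structure's footprint is 140 sq ft, less than the 150 sq ft limit — every condition holds. But: (g) applies — the lot is in a historic district. (h) would limit (g) — a current Tier 2 Exemption Letter is held — but (i) sets (h) aside: (i) operates against (h): the reference index is 410, below the 440 limit. (j) is engaged (a current Tier 6 Registration is held), but is overridden by (k): (k) operates against (j): a home-based business operates on the lot. (d) is therefore removed.
No exception displaces § 13.9.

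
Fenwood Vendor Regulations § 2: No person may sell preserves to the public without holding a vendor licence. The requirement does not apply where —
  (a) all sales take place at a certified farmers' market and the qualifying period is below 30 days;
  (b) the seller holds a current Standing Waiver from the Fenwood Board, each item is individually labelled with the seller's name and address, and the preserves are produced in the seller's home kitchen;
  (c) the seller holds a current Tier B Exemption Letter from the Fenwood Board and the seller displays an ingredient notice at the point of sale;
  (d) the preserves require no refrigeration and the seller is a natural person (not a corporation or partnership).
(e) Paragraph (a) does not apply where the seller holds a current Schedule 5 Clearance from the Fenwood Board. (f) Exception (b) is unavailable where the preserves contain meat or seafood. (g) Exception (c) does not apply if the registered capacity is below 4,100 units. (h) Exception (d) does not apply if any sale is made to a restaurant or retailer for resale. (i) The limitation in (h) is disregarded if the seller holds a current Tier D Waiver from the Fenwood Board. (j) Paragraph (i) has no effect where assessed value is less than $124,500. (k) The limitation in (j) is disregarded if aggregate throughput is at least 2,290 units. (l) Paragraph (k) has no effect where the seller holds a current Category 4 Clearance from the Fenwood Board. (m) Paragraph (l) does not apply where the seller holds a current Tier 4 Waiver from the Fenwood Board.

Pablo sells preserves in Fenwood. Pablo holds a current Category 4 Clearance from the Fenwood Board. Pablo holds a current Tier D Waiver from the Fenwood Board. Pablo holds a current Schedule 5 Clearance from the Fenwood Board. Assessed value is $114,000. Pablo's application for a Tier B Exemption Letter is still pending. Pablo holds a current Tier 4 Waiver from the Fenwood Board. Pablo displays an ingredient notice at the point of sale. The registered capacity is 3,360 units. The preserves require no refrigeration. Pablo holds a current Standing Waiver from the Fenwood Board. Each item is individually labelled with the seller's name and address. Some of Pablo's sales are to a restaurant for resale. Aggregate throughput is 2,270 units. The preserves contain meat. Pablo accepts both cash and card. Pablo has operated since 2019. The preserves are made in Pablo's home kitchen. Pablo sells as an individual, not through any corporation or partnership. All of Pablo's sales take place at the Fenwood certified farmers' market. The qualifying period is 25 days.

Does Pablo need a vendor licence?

Yes — Pablo must hold a vendor licence.

Exception (a) is satisfied on its face — all sales are at a certified farmers' market; the qualifying period is 25 days, below the 30 days limit. However, paragraph (e) must be considered: (e) is engaged — a current Schedule 5 Clearance is held. Exception (a) does not apply.
All of (b)'s requirements are met (a current Standing Waiver is held; items are individually labelled; the preserves are home-kitchen produced). But applying paragraph (f): (f) operates against (b): the preserves contain meat. So (b) is unavailable.
Exception (c) requires that the seller holds a current Tier B Exemption Letter from the Fenwood Board; but there is no Tier B Exemption Letter in force, so (c) is unavailable.
Exception (d): the preserves are shelf-stable; the seller is a natural person — every condition holds. However, paragraphs (h)–(m) must be considered: (h) operates against (d): some sales are to a restaurant for resale. (i) is engaged (a current Tier D Waiver is held), but is set aside by (j): (j) operates against (i): assessed value is $114,000, less than the $124,500 limit. (k) is inapplicable (aggregate throughput is 2,270 units, short of 2,290 units), so (j) stands. Exception (d) does not apply.
No exception applies. The general rule governs.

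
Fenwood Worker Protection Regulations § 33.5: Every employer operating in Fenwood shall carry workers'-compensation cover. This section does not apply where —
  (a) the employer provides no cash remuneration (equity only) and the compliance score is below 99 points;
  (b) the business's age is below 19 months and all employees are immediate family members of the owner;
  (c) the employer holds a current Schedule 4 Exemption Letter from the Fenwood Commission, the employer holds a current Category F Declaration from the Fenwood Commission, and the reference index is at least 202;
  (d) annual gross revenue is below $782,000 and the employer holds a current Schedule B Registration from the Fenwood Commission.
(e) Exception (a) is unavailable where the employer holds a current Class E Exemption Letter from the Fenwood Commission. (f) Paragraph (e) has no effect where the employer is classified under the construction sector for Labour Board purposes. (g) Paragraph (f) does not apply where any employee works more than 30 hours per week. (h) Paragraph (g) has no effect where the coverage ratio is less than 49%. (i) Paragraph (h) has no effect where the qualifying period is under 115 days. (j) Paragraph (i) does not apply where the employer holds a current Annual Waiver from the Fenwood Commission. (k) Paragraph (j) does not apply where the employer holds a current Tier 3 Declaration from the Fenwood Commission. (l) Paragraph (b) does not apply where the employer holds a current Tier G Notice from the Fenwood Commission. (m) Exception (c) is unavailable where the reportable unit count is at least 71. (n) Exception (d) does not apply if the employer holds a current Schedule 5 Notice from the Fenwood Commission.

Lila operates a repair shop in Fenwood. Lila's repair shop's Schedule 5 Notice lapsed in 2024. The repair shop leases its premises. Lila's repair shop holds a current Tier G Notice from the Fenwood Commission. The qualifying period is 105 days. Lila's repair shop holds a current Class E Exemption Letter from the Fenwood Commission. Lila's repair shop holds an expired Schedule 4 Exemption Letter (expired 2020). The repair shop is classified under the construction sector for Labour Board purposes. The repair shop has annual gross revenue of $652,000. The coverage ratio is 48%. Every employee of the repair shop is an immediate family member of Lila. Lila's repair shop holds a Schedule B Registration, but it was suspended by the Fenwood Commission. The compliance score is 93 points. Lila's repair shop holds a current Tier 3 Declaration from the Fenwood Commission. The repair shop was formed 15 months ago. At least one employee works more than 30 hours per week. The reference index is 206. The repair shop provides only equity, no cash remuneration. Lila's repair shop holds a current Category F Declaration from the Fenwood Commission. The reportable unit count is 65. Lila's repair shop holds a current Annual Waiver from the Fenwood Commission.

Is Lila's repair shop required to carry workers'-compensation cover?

Exception (a) is satisfied on its face — remuneration is equity-only; the compliance score is 93 points, below the 99 points limit. But applying paragraphs (e)–(k): (e) operates against (a): a current Class E Exemption Letter is held. (f) would limit (e) — the repair shop is classified under the construction sector — but (g) sets (f) aside: (g) is engaged — at least one employee exceeds 30 hours/week. (h) would limit (g) — the coverage ratio is 48%, less than the 49% limit — but (i) sets (h) aside: (i) operates — the qualifying period is 105 days, under the 115 days limit. (j) operates (a current Annual Waiver is held), but is overridden by (k): (k) applies — a current Tier 3 Declaration is held. Exception (a) does not apply.
Exception (b) is satisfied on its face — the business's age is 15 months, below the 19 months limit; every employee is an immediate family member. But applying paragraph (l): (l) applies — a current Tier G Notice is held. (b) is therefore removed.
Exception (c) requires that the employer holds a current Schedule 4 Exemption Letter from the Fenwood Commission; but no current Schedule 4 Exemption Letter is held, so (c) is unavailable.
Exception (d) requires that the employer holds a current Schedule B Registration from the Fenwood Commission; but no current Schedule B Registration is held, so (d) is unavailable.
Every exception is unavailable, so the rule governs.

Yes — Lila's repair shop must carry workers'-compensation cover.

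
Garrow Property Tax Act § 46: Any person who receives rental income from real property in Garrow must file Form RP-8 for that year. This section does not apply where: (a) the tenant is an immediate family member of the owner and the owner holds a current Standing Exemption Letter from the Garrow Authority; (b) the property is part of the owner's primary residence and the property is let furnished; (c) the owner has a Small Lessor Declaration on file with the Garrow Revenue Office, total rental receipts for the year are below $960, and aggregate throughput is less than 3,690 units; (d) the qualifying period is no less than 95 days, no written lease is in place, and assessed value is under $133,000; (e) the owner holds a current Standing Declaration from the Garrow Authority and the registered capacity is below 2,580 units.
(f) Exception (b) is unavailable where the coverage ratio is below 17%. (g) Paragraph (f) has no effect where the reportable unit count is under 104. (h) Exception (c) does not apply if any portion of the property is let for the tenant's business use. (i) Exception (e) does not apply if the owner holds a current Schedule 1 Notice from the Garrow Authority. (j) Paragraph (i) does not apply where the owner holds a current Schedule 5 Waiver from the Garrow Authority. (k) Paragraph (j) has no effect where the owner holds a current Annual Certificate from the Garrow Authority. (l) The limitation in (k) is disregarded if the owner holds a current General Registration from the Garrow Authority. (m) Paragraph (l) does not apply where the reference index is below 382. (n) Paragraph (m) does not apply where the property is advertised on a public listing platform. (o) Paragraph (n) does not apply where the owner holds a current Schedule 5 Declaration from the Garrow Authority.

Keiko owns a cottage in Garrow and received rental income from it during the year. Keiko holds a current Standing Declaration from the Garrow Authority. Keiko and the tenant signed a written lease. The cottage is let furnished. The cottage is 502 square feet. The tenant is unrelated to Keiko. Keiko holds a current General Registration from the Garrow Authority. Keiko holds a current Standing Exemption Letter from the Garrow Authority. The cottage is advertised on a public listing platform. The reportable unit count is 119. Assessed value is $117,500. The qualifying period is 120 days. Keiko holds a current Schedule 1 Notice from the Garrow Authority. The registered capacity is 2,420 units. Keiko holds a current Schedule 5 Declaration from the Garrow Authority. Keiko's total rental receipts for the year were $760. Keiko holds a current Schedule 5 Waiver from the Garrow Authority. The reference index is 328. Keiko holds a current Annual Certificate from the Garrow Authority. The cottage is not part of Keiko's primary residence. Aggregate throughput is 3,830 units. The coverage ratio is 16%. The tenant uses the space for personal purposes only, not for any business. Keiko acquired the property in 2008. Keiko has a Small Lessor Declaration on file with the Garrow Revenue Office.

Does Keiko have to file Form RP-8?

Yes — Keiko must file Form RP-8.

Exception (a) fails — the tenant is unrelated to the owner.
Exception (b) requires that the property is part of the owner's primary residence; but the cottage is not part of the primary residence, so (b) is unavailable.
Exception (c) requires that aggregate throughput is less than 3,690 units; but aggregate throughput is 3,830 units, not less than 3,690 units, so (c) is unavailable.
Exception (d) requires that no written lease is in place; but a written lease is in place, so (d) is unavailable.
Exception (e)'s conditions are all satisfied: a current Standing Declaration is held; the registered capacity is 2,420 units, below the 2,580 units limit. But: (i) is triggered — a current Schedule 1 Notice is held. (j) is engaged (a current Schedule 5 Waiver is held), but is set aside by (k): (k) operates against (j): a current Annual Certificate is held. (l) is engaged (a current General Registration is held), but is itself disapplied by (m): (m) is triggered — the reference index is 328, below the 382 limit. (n) would limit (m) — the property is publicly advertised — but (o) sets (n) aside: (o) operates against (n): a current Schedule 5 Declaration is held. So (e) is unavailable.
No exception is made out. Keiko falls within the general rule.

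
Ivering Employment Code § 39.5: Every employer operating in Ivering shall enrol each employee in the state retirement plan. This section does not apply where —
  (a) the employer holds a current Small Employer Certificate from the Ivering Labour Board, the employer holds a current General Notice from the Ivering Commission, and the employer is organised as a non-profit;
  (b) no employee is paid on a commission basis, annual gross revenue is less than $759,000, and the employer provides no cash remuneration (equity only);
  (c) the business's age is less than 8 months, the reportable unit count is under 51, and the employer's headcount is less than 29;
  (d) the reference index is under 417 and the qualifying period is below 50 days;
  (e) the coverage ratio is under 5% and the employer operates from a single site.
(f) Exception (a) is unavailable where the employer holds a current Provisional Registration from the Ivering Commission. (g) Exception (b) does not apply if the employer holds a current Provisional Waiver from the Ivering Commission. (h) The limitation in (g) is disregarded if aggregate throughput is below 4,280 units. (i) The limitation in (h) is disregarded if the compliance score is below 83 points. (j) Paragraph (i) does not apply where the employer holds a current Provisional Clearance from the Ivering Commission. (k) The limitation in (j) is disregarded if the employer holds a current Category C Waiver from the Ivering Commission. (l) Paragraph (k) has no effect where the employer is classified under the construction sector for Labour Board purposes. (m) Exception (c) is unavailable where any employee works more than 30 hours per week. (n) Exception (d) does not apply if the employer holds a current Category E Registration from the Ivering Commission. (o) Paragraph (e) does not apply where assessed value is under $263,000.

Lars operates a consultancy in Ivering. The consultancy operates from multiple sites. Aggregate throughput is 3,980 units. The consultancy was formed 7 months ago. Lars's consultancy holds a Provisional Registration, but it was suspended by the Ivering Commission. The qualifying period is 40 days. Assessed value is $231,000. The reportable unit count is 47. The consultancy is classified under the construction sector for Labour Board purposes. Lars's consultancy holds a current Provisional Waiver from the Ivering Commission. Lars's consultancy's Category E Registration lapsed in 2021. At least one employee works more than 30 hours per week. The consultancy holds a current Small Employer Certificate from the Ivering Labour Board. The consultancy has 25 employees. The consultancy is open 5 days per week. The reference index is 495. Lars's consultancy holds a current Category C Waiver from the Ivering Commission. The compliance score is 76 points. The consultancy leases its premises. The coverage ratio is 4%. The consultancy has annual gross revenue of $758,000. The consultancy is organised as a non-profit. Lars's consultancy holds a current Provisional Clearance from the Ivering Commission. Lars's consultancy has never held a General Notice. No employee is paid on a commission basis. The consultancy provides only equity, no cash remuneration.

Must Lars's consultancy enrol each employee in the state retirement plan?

Exception (a) requires that the employer holds a current General Notice from the Ivering Commission; but no current General Notice is held, so (a) is unavailable.
Exception (b) is satisfied on its face — no employee is paid on commission; annual gross revenue is $758,000, less than the $759,000 limit; remuneration is equity-only. Considering the limiting provisions: (g) would limit (b) — a current Provisional Waiver is held — but (h) sets (g) aside: (h) operates against (g): aggregate throughput is 3,980 units, below the 4,280 units limit. (i) operates (the compliance score is 76 points, below the 83 points limit), but is set aside by (j): (j) is engaged — a current Provisional Clearance is held. (k) applies (a current Category C Waiver is held), but is displaced by (l): (l) is engaged — the consultancy is classified under the construction sector. So (b) applies.
Exception (c) is satisfied on its face — the business's age is 7 months, less than the 8 months limit; the reportable unit count is 47, under the 51 limit; the employer's headcount is 25, less than the 29 limit. However, paragraph (m) must be considered: (m) operates — at least one employee exceeds 30 hours/week. Exception (c) does not apply.
Exception (d) requires that the reference index is under 417; but the reference index is 495, not under 417, so (d) is unavailable.
Exception (e) requires that the employer operates from a single site; but the employer operates from multiple sites, so (e) is unavailable.

No — exception (b) applies; Lars's consultancy is not required to enrol each employee in the state retirement plan.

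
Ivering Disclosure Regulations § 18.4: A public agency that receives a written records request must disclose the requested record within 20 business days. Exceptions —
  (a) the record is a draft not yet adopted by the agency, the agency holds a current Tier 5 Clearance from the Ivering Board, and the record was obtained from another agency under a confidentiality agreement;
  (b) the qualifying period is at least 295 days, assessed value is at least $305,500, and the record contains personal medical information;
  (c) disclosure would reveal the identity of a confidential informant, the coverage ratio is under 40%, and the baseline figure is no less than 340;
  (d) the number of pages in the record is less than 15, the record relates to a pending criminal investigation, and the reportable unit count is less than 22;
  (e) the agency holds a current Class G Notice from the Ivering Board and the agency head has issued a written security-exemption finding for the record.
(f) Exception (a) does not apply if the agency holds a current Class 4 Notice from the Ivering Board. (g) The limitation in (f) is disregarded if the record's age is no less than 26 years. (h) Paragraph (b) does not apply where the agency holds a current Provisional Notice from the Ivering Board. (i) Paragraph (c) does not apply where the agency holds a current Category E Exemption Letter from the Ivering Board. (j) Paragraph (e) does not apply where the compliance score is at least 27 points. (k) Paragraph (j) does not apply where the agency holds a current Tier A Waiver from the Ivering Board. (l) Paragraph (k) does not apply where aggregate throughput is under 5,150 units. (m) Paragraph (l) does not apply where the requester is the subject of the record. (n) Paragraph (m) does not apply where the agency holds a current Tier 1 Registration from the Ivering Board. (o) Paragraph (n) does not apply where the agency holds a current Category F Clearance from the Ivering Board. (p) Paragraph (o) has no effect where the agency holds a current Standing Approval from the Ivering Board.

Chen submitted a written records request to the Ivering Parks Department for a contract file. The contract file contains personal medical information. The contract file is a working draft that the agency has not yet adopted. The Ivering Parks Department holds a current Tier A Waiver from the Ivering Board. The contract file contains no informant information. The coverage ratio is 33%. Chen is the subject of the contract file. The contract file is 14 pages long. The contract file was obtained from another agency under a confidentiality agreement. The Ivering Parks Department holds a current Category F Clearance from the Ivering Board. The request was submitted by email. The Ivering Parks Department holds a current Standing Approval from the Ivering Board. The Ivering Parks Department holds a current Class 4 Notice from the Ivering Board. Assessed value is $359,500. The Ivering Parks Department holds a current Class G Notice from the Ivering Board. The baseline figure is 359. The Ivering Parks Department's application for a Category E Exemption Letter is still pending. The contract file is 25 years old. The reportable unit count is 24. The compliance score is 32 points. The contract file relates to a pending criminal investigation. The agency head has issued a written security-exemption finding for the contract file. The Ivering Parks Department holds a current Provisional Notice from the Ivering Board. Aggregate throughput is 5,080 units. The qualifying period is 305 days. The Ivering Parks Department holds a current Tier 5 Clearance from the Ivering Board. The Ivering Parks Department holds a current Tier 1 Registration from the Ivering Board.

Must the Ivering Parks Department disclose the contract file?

Exception (a): the contract file is an unadopted draft; a current Tier 5 Clearance is held; the contract file was obtained under a confidentiality agreement — every condition holds. Turning to paragraphs (f)–(g): (f) operates against (a): a current Class 4 Notice is held. (g) is not engaged (the record's age is 25 years, short of 26 years), so (f) stands. Exception (a) does not apply.
Exception (b) is satisfied on its face — the qualifying period is 305 days, meeting the 295 days threshold; assessed value is $359,500, meeting the $305,500 threshold; the contract file contains personal medical information. But: (h) operates against (b): a current Provisional Notice is held. Exception (b) does not apply.
Exception (c) fails — the contract file contains no informant information.
Exception (d) fails — the reportable unit count is 24, not less than 22.
Exception (e): a current Class G Notice is held; a written security-exemption finding has been issued — every condition holds. But applying paragraphs (j)–(p): (j) applies — the compliance score is 32 points, meeting the 27 points threshold. (k) applies (a current Tier A Waiver is held), but is overridden by (l): (l) operates against (k): aggregate throughput is 5,080 units, under the 5,150 units limit. (m) would limit (l) — Chen is the subject of the contract file — but (n) sets (m) aside: (n) is engaged — a current Tier 1 Registration is held. (o) operates (a current Category F Clearance is held), but is displaced by (p): (p) operates against (o): a current Standing Approval is held. (e) is therefore removed.
No exception displaces § 18.4.

Yes — the Ivering Parks Department must disclose the contract file.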